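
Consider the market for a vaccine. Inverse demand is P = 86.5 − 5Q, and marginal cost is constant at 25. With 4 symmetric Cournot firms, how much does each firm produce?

With 4 symmetric Cournot firms, each firm's FOC gives 86.5 − 25q = 25, so q = 2.46, Q = 4·2.46 = 9.84, and P = 37.3.

q_i = 2.46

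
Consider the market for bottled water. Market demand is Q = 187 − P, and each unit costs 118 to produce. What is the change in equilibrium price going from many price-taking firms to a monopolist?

Inverting demand: P = 187 − Q.
Perfect competition: P = MC = 118, so 187 − Q = 118 and Q = 69.
Monopoly sets MR = MC: 187 − 2Q = 118 ⇒ Q = 34.5, P = 187 − 34.5 = 152.5.
Change in equilibrium price: 152.5 − 118 = 34.5.

Equilibrium price rises by 34.5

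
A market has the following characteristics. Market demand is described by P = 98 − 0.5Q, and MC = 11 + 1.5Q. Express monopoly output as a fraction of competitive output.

A monopolist chooses Q where MR = MC. MR = 98 − Q; setting this equal to 11 + 1.5Q gives Q = 34.8 and P = 80.6.
Under competition P = MC: 98 − 0.5Q = 11 + 1.5Q ⇒ Q = 43.5, P = 76.25.
Ratio Q_m/Q_c = 34.8/43.5 = 0.8.

Q_m/Q_c = 0.8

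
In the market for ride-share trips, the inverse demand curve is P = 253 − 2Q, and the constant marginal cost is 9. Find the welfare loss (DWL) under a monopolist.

Under competition P = MC = 9, so Q = (253 − 9)/2 = 122.
A monopolist chooses Q where MR = MC. MR = 253 − 4Q; setting this equal to 9 gives Q = 61 and P = 131.
DWL is the triangle between Q = 61 and Q = 122: ½·(122 − 61)·(131 − 9) = 3721.

DWL = 3721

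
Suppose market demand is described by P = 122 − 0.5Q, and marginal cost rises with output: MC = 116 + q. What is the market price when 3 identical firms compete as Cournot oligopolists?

In a 3-firm Cournot equilibrium, symmetry and the first-order condition give q = (122 − 116)/(3) = 2. So Q = 6 and P = 119.

P = 119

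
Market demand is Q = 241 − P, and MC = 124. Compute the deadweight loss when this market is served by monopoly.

Inverting demand: P = 241 − Q.
Competitive firms price at marginal cost: P = 124, giving Q = 117.
Monopoly sets MR = MC: 241 − 2Q = 124 ⇒ Q = 58.5, P = 241 − 58.5 = 182.5.
DWL is the triangle between Q = 58.5 and Q = 117: ½·(117 − 58.5)·(182.5 − 124) = 1711.125.

DWL = 1711.125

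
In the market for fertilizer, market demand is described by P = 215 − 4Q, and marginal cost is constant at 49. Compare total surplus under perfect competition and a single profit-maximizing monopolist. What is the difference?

Perfect competition: P = MC = 49, so 215 − 4Q = 49 and Q = 41.5.
CS = ½·(215 − 49)·41.5 = 3444.5; PS = (49 − 49)·41.5 = 0; TS = 3444.5.
The monopolist equates marginal revenue to marginal cost: 215 − 8Q = 49, so Q = 20.75. From demand, P = 132.
CS = ½·(215 − 132)·20.75 = 861.125; PS = (132 − 49)·20.75 = 1722.25; TS = 2583.375.
Change in total surplus: 2583.375 − 3444.5 = −861.125.

TS falls by 861.125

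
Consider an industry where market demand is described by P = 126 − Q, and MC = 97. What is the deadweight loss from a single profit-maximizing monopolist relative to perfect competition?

Competitive firms price at marginal cost: P = 97, giving Q = 29.
A monopolist chooses Q where MR = MC. MR = 126 − 2Q; setting this equal to 97 gives Q = 14.5 and P = 111.5.
DWL is the triangle between Q = 14.5 and Q = 29: ½·(29 − 14.5)·(111.5 − 97) = 105.125.

DWL = 105.125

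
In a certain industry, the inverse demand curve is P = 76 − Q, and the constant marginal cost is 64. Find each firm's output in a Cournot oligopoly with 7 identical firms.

q_i = 1.5

Cournot with 7 identical firms: the symmetric best-response condition is 76 − 8q = 64. Each firm produces q = 1.5, total output Q = 10.5, price P = 65.5.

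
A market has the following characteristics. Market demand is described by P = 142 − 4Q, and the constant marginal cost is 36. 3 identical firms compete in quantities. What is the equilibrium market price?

In a 3-firm Cournot equilibrium, symmetry and the first-order condition give q = (142 − 36)/(16) = 6.625. So Q = 19.875 and P = 62.5.

P = 62.5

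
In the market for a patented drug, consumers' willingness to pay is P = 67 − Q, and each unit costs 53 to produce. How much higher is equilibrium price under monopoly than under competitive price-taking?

P rises by 7

Perfect competition: P = MC = 53, so 67 − Q = 53 and Q = 14.
Monopoly sets MR = MC: 67 − 2Q = 53 ⇒ Q = 7, P = 67 − 7 = 60.
Change in equilibrium price: 60 − 53 = 7.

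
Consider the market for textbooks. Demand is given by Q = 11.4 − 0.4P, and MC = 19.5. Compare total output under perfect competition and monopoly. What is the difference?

Inverting demand: P = 28.5 − 2.5Q.
Under competition P = MC = 19.5, so Q = (28.5 − 19.5)/2.5 = 3.6.
Monopoly sets MR = MC: 28.5 − 5Q = 19.5 ⇒ Q = 1.8, P = 28.5 − 2.5·1.8 = 24.
Change in total output: 1.8 − 3.6 = −1.8.

Q falls by 1.8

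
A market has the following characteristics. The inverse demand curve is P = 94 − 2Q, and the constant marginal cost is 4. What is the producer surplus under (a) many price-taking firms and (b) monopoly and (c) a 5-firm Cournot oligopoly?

Competitive firms price at marginal cost: P = 4, giving Q = 45.
PS = (4 − 4)·45 = 0.
The monopolist equates marginal revenue to marginal cost: 94 − 4Q = 4, so Q = 22.5. From demand, P = 49.
PS = (49 − 4)·22.5 = 1012.5.
Cournot with 5 identical firms: the symmetric best-response condition is 94 − 12q = 4. Each firm produces q = 7.5, total output Q = 37.5, price P = 19.
PS = (19 − 4)·37.5 = 562.5.

Competition: PS = 0; Monopoly: PS = 1012.5; Cournot: PS = 562.5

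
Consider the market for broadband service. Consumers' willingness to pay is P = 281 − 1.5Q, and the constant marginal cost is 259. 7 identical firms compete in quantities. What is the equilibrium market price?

With 7 symmetric Cournot firms, each firm's FOC gives 281 − 12q = 259, so q = 11/6, Q = 7·11/6 = 77/6, and P = 261.75.

P = 261.75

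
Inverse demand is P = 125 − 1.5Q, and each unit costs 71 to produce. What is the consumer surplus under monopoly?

CS = 243

The monopolist equates marginal revenue to marginal cost: 125 − 3Q = 71, so Q = 18. From demand, P = 98.
CS = ½·(125 − 98)·18 = 243.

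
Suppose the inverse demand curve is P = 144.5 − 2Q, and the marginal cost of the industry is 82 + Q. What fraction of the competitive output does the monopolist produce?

Monopoly sets MR = MC: 144.5 − 4Q = 82 + Q ⇒ Q = 12.5, P = 144.5 − 2·12.5 = 119.5.
Under competition P = MC: 144.5 − 2Q = 82 + Q ⇒ Q = 125/6, P = 617/6.
Ratio Q_m/Q_c = 12.5/(125/6) = 0.6.

Q_m/Q_c = 0.6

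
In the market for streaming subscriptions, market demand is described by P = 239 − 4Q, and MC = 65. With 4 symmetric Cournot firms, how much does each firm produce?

In a 4-firm Cournot equilibrium, symmetry and the first-order condition give q = (239 − 65)/(20) = 8.7. So Q = 34.8 and P = 99.8.

q_i = 8.7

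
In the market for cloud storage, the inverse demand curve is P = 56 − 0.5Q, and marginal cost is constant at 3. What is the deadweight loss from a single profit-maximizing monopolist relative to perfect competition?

DWL = 702.25

Perfect competition: P = MC = 3, so 56 − 0.5Q = 3 and Q = 106.
Monopoly sets MR = MC: 56 − Q = 3 ⇒ Q = 53, P = 56 − 0.5·53 = 29.5.
DWL is the triangle between Q = 53 and Q = 106: ½·(106 − 53)·(29.5 − 3) = 702.25.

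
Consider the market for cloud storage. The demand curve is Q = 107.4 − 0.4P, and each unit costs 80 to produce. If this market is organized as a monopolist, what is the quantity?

Inverting demand: P = 268.5 − 2.5Q.
Monopoly sets MR = MC: 268.5 − 5Q = 80 ⇒ Q = 37.7, P = 268.5 − 2.5·37.7 = 174.25.

Q = 37.7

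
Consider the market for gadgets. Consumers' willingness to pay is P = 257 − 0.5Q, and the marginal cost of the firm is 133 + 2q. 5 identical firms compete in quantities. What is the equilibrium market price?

Cournot with 5 identical firms: the symmetric best-response condition is 257 − 3q = 133 + 2q. Each firm produces q = 24.8, total output Q = 124, price P = 195.

P = 195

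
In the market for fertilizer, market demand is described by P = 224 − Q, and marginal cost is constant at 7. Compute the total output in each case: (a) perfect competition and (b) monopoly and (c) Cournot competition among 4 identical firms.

Competition: Q = 217; Monopoly: Q = 108.5; Cournot: Q = 173.6

Under competition P = MC = 7, so Q = (224 − 7)/1 = 217.
A monopolist chooses Q where MR = MC. MR = 224 − 2Q; setting this equal to 7 gives Q = 108.5 and P = 115.5.
Cournot with 4 identical firms: the symmetric best-response condition is 224 − 5q = 7. Each firm produces q = 43.4, total output Q = 173.6, price P = 50.4.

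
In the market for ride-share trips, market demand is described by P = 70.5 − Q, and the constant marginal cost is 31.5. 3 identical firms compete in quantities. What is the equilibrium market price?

Cournot with 3 identical firms: the symmetric best-response condition is 70.5 − 4q = 31.5. Each firm produces q = 9.75, total output Q = 29.25, price P = 41.25.

P = 41.25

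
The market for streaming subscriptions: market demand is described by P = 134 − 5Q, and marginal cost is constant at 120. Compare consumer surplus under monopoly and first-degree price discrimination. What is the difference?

Monopoly sets MR = MC: 134 − 10Q = 120 ⇒ Q = 1.4, P = 134 − 5·1.4 = 127.
CS = ½·(134 − 127)·1.4 = 4.9.
A perfectly discriminating monopolist sells every unit with P(Q) ≥ MC(Q), so output equals the competitive quantity Q = 2.8. Each buyer pays their reservation price, so CS = 0 and the firm captures all surplus.
CS = 0.
Change in consumer surplus: 0 − 4.9 = −4.9.

Consumer surplus falls by 4.9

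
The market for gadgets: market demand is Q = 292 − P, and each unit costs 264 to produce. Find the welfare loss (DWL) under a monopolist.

Inverting demand: P = 292 − Q.
Under competition P = MC = 264, so Q = (292 − 264)/1 = 28.
The monopolist equates marginal revenue to marginal cost: 292 − 2Q = 264, so Q = 14. From demand, P = 278.
DWL is the triangle between Q = 14 and Q = 28: ½·(28 − 14)·(278 − 264) = 98.

DWL = 98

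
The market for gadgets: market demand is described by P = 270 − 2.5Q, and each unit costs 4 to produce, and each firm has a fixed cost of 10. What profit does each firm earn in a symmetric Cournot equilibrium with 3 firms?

π_i = 1758.9

Cournot with 3 identical firms: the symmetric best-response condition is 270 − 10q = 4. Each firm produces q = 26.6, total output Q = 79.8, price P = 70.5.
Each firm's profit = (70.5 − 4)·26.6 − 10 = 1758.9.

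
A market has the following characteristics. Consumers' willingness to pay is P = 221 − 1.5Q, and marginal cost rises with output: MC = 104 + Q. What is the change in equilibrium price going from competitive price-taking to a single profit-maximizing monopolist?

Equilibrium price rises by 26.325

Under competition P = MC: 221 − 1.5Q = 104 + Q ⇒ Q = 46.8, P = 150.8.
Monopoly sets MR = MC: 221 − 3Q = 104 + Q ⇒ Q = 29.25, P = 221 − 1.5·29.25 = 177.125.
Change in equilibrium price: 177.125 − 150.8 = 26.325.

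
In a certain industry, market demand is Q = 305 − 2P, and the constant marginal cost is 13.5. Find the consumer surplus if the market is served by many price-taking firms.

Inverting demand: P = 152.5 − 0.5Q.
Perfect competition: P = MC = 13.5, so 152.5 − 0.5Q = 13.5 and Q = 278.
CS = ½·(152.5 − 13.5)·278 = 19321.

CS = 19321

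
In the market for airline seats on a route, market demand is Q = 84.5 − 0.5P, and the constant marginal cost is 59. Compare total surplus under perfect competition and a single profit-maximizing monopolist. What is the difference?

TS falls by 756.25

Inverting demand: P = 169 − 2Q.
Perfect competition: P = MC = 59, so 169 − 2Q = 59 and Q = 55.
CS = ½·(169 − 59)·55 = 3025; PS = (59 − 59)·55 = 0; TS = 3025.
Monopoly sets MR = MC: 169 − 4Q = 59 ⇒ Q = 27.5, P = 169 − 2·27.5 = 114.
CS = ½·(169 − 114)·27.5 = 756.25; PS = (114 − 59)·27.5 = 1512.5; TS = 2268.75.
Change in total surplus: 2268.75 − 3025 = −756.25.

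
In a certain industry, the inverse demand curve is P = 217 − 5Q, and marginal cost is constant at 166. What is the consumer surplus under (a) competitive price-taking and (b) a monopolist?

Competitive firms price at marginal cost: P = 166, giving Q = 10.2.
CS = ½·(217 − 166)·10.2 = 260.1.
A monopolist chooses Q where MR = MC. MR = 217 − 10Q; setting this equal to 166 gives Q = 5.1 and P = 191.5.
CS = ½·(217 − 191.5)·5.1 = 65.025.

Competition: CS = 260.1; Monopoly: CS = 65.025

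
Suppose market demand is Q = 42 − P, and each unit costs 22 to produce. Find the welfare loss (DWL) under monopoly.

Inverting demand: P = 42 − Q.
Under competition P = MC = 22, so Q = (42 − 22)/1 = 20.
The monopolist equates marginal revenue to marginal cost: 42 − 2Q = 22, so Q = 10. From demand, P = 32.
DWL is the triangle between Q = 10 and Q = 20: ½·(20 − 10)·(32 − 22) = 50.

DWL = 50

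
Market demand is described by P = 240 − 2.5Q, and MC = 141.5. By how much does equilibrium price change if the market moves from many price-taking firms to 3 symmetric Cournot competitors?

P rises by 24.625

Perfect competition: P = MC = 141.5, so 240 − 2.5Q = 141.5 and Q = 39.4.
Cournot with 3 identical firms: the symmetric best-response condition is 240 − 10q = 141.5. Each firm produces q = 9.85, total output Q = 29.55, price P = 166.125.
Change in equilibrium price: 166.125 − 141.5 = 24.625.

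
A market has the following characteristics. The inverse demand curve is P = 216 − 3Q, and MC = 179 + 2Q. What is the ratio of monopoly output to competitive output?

Q_m/Q_c = 0.625

Monopoly sets MR = MC: 216 − 6Q = 179 + 2Q ⇒ Q = 4.625, P = 216 − 3·4.625 = 202.125.
Under competition P = MC: 216 − 3Q = 179 + 2Q ⇒ Q = 7.4, P = 193.8.
Ratio Q_m/Q_c = 4.625/7.4 = 0.625.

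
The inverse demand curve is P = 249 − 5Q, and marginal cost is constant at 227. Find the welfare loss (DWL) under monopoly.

DWL = 12.1

Under competition P = MC = 227, so Q = (249 − 227)/5 = 4.4.
The monopolist equates marginal revenue to marginal cost: 249 − 10Q = 227, so Q = 2.2. From demand, P = 238.
DWL is the triangle between Q = 2.2 and Q = 4.4: ½·(4.4 − 2.2)·(238 − 227) = 12.1.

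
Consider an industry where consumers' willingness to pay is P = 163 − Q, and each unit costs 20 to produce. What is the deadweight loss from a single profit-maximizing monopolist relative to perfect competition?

DWL = 2556.125

Under competition P = MC = 20, so Q = (163 − 20)/1 = 143.
The monopolist equates marginal revenue to marginal cost: 163 − 2Q = 20, so Q = 71.5. From demand, P = 91.5.
DWL is the triangle between Q = 71.5 and Q = 143: ½·(143 − 71.5)·(91.5 − 20) = 2556.125.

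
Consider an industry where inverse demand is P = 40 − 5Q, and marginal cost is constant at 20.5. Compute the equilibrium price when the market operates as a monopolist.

Monopoly sets MR = MC: 40 − 10Q = 20.5 ⇒ Q = 1.95, P = 40 − 5·1.95 = 30.25.

P = 30.25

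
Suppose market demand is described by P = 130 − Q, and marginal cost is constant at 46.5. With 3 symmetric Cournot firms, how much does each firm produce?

In a 3-firm Cournot equilibrium, symmetry and the first-order condition give q = (130 − 46.5)/(4) = 20.875. So Q = 62.625 and P = 67.375.

q_i = 20.875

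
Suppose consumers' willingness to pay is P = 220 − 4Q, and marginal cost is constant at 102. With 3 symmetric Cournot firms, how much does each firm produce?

In a 3-firm Cournot equilibrium, symmetry and the first-order condition give q = (220 − 102)/(16) = 7.375. So Q = 22.125 and P = 131.5.

q_i = 7.375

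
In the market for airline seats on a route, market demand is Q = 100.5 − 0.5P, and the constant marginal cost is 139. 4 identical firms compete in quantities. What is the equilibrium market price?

P = 151.4

Inverting demand: P = 201 − 2Q.
In a 4-firm Cournot equilibrium, symmetry and the first-order condition give q = (201 − 139)/(10) = 6.2. So Q = 24.8 and P = 151.4.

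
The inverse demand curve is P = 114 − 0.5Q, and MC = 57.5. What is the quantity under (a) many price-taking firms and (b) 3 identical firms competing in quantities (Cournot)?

Competitive firms price at marginal cost: P = 57.5, giving Q = 113.
Cournot with 3 identical firms: the symmetric best-response condition is 114 − 2q = 57.5. Each firm produces q = 28.25, total output Q = 84.75, price P = 71.625.

Competition: Q = 113; Cournot: Q = 84.75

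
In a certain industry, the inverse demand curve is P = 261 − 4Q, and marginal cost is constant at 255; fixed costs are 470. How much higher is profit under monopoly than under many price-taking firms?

Competitive firms price at marginal cost: P = 255, giving Q = 1.5.
Profit = (255 − 255)·1.5 − 470 = −470.
Monopoly sets MR = MC: 261 − 8Q = 255 ⇒ Q = 0.75, P = 261 − 4·0.75 = 258.
Profit = (258 − 255)·0.75 − 470 = −467.75.
Change in profit: −467.75 − −470 = 2.25.

π rises by 2.25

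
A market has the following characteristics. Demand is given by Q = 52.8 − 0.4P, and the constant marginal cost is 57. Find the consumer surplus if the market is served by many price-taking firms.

Inverting demand: P = 132 − 2.5Q.
Perfect competition: P = MC = 57, so 132 − 2.5Q = 57 and Q = 30.
CS = ½·(132 − 57)·30 = 1125.

CS = 1125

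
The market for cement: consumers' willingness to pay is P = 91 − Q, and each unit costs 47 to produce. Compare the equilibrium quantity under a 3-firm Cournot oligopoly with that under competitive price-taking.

Cournot with 3 identical firms: the symmetric best-response condition is 91 − 4q = 47. Each firm produces q = 11, total output Q = 33, price P = 58.
Competitive firms price at marginal cost: P = 47, giving Q = 44.

Cournot: Q = 33; Competition: Q = 44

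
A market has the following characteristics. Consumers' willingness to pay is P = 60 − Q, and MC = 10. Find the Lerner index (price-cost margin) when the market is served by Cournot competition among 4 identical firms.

With 4 symmetric Cournot firms, each firm's FOC gives 60 − 5q = 10, so q = 10, Q = 4·10 = 40, and P = 20.
Lerner index = (P − MC)/P = (20 − 10)/20 = 0.5.

Lerner index = 0.5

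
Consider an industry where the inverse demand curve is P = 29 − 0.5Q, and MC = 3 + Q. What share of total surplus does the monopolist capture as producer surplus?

PS/TS = 0.8

A monopolist chooses Q where MR = MC. MR = 29 − Q; setting this equal to 3 + Q gives Q = 13 and P = 22.5.
CS = ½·(29 − 22.5)·13 = 42.25.
PS = P·Q − VC(Q) = 22.5·13 − (3·13 + ½·1·13²) = 169.
Share captured = PS/TS = 169/211.25 = 0.8.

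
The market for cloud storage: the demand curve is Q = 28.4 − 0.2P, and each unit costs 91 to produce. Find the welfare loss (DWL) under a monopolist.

DWL = 65.025

Inverting demand: P = 142 − 5Q.
Perfect competition: P = MC = 91, so 142 − 5Q = 91 and Q = 10.2.
Monopoly sets MR = MC: 142 − 10Q = 91 ⇒ Q = 5.1, P = 142 − 5·5.1 = 116.5.
DWL is the triangle between Q = 5.1 and Q = 10.2: ½·(10.2 − 5.1)·(116.5 − 91) = 65.025.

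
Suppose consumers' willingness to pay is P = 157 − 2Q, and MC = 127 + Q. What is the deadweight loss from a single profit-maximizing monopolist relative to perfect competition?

DWL = 24

Competitive equilibrium sets price equal to marginal cost: 157 − 2Q = 127 + Q, so Q = 10 and P = 137.
A monopolist chooses Q where MR = MC. MR = 157 − 4Q; setting this equal to 127 + Q gives Q = 6 and P = 145.
CS = ½·(157 − 137)·10 = 100; PS = (137·10 − 127·10 − ½·1·10²) = 50; TS = 150.
CS = ½·(157 − 145)·6 = 36; PS = (145·6 − 127·6 − ½·1·6²) = 90; TS = 126.
DWL = 150 − 126 = 24.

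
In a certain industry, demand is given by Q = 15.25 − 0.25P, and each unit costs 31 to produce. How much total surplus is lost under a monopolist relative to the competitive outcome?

Inverting demand: P = 61 − 4Q.
Perfect competition: P = MC = 31, so 61 − 4Q = 31 and Q = 7.5.
A monopolist chooses Q where MR = MC. MR = 61 − 8Q; setting this equal to 31 gives Q = 3.75 and P = 46.
DWL is the triangle between Q = 3.75 and Q = 7.5: ½·(7.5 − 3.75)·(46 − 31) = 28.125.

DWL = 28.125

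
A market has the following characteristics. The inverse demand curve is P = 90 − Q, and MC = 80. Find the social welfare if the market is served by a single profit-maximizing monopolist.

TS = 37.5

The monopolist equates marginal revenue to marginal cost: 90 − 2Q = 80, so Q = 5. From demand, P = 85.
CS = ½·(90 − 85)·5 = 12.5; PS = (85 − 80)·5 = 25; TS = 37.5.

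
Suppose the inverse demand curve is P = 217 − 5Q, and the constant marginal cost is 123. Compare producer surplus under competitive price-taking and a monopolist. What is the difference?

Producer surplus rises by 441.8

Under competition P = MC = 123, so Q = (217 − 123)/5 = 18.8.
PS = (123 − 123)·18.8 = 0.
The monopolist equates marginal revenue to marginal cost: 217 − 10Q = 123, so Q = 9.4. From demand, P = 170.
PS = (170 − 123)·9.4 = 441.8.
Change in producer surplus: 441.8 − 0 = 441.8.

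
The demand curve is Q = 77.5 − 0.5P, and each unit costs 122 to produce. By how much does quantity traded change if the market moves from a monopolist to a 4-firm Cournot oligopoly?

Inverting demand: P = 155 − 2Q.
A monopolist chooses Q where MR = MC. MR = 155 − 4Q; setting this equal to 122 gives Q = 8.25 and P = 138.5.
In a 4-firm Cournot equilibrium, symmetry and the first-order condition give q = (155 − 122)/(10) = 3.3. So Q = 13.2 and P = 128.6.
Change in quantity traded: 13.2 − 8.25 = 4.95.

Quantity traded rises by 4.95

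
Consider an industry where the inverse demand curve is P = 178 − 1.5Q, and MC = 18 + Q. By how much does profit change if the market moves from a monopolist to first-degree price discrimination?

π rises by 1920

Monopoly sets MR = MC: 178 − 3Q = 18 + Q ⇒ Q = 40, P = 178 − 1.5·40 = 118.
Profit = 118·40 − (18·40 + ½·1·40²) = 3200.
Under first-degree price discrimination the firm charges each unit its demand price and produces up to where P = MC, i.e. Q = 64. Consumer surplus is zero; producer surplus equals total surplus.
PS equals the full surplus area, 5120. Profit = 5120 = 5120.
Change in profit: 5120 − 3200 = 1920.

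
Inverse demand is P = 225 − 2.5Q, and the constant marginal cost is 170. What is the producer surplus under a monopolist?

Monopoly sets MR = MC: 225 − 5Q = 170 ⇒ Q = 11, P = 225 − 2.5·11 = 197.5.
PS = (197.5 − 170)·11 = 302.5.

PS = 302.5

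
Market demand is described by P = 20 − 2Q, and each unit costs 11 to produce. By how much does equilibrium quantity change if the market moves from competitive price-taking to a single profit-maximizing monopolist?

Perfect competition: P = MC = 11, so 20 − 2Q = 11 and Q = 4.5.
A monopolist chooses Q where MR = MC. MR = 20 − 4Q; setting this equal to 11 gives Q = 2.25 and P = 15.5.
Change in equilibrium quantity: 2.25 − 4.5 = −2.25.

Q falls by 2.25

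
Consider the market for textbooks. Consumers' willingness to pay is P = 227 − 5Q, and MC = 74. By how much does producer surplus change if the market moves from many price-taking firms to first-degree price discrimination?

Under competition P = MC = 74, so Q = (227 − 74)/5 = 30.6.
PS = (74 − 74)·30.6 = 0.
With perfect price discrimination, output is the efficient level Q = 30.6 (where demand meets MC), but every buyer pays their willingness to pay: CS = 0 and PS = total surplus.
PS = ½·(227 − 74)·30.6 = 2340.9.
Change in producer surplus: 2340.9 − 0 = 2340.9.

PS rises by 2340.9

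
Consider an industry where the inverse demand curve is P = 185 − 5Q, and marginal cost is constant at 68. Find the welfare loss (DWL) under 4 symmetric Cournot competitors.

DWL = 54.756

Competitive firms price at marginal cost: P = 68, giving Q = 23.4.
In a 4-firm Cournot equilibrium, symmetry and the first-order condition give q = (185 − 68)/(25) = 4.68. So Q = 18.72 and P = 91.4.
DWL is the triangle between Q = 18.72 and Q = 23.4: ½·(23.4 − 18.72)·(91.4 − 68) = 54.756.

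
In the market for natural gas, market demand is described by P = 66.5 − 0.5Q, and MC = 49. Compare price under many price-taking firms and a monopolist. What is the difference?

Price rises by 8.75

Under competition P = MC = 49, so Q = (66.5 − 49)/0.5 = 35.
The monopolist equates marginal revenue to marginal cost: 66.5 − Q = 49, so Q = 17.5. From demand, P = 57.75.
Change in price: 57.75 − 49 = 8.75.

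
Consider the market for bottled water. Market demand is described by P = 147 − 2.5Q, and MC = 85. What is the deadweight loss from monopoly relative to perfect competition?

DWL = 192.2

Competitive firms price at marginal cost: P = 85, giving Q = 24.8.
The monopolist equates marginal revenue to marginal cost: 147 − 5Q = 85, so Q = 12.4. From demand, P = 116.
DWL is the triangle between Q = 12.4 and Q = 24.8: ½·(24.8 − 12.4)·(116 − 85) = 192.2.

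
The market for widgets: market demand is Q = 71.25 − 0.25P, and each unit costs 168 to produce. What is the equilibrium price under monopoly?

P = 226.5

Inverting demand: P = 285 − 4Q.
A monopolist chooses Q where MR = MC. MR = 285 − 8Q; setting this equal to 168 gives Q = 14.625 and P = 226.5.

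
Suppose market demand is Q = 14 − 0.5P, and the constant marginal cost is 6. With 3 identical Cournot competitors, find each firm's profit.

π_i = 15.125

Inverting demand: P = 28 − 2Q.
Cournot with 3 identical firms: the symmetric best-response condition is 28 − 8q = 6. Each firm produces q = 2.75, total output Q = 8.25, price P = 11.5.
Each firm's profit = (11.5 − 6)·2.75 = 15.125.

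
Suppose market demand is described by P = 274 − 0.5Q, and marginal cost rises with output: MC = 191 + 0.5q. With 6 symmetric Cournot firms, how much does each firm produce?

q_i = 20.75

With 6 symmetric Cournot firms, each firm's FOC gives 274 − 3.5q = 191 + 0.5q, so q = 20.75, Q = 6·20.75 = 124.5, and P = 211.75.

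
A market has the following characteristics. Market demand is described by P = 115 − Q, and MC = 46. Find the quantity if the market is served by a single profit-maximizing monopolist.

Q = 34.5

Monopoly sets MR = MC: 115 − 2Q = 46 ⇒ Q = 34.5, P = 115 − 34.5 = 80.5.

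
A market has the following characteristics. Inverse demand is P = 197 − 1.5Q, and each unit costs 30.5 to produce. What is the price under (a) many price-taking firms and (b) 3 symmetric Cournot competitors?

Competition: P = 30.5; Cournot: P = 72.125

Competitive firms price at marginal cost: P = 30.5, giving Q = 111.
Cournot with 3 identical firms: the symmetric best-response condition is 197 − 6q = 30.5. Each firm produces q = 27.75, total output Q = 83.25, price P = 72.125.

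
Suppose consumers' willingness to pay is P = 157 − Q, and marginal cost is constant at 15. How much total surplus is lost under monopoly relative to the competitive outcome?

DWL = 2520.5

Under competition P = MC = 15, so Q = (157 − 15)/1 = 142.
A monopolist chooses Q where MR = MC. MR = 157 − 2Q; setting this equal to 15 gives Q = 71 and P = 86.
DWL is the triangle between Q = 71 and Q = 142: ½·(142 − 71)·(86 − 15) = 2520.5.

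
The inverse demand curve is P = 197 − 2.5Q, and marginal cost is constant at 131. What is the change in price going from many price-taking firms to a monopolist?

Price rises by 33

Competitive firms price at marginal cost: P = 131, giving Q = 26.4.
The monopolist equates marginal revenue to marginal cost: 197 − 5Q = 131, so Q = 13.2. From demand, P = 164.
Change in price: 164 − 131 = 33.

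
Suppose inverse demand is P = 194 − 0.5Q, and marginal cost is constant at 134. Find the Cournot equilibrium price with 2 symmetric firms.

With 2 symmetric Cournot firms, each firm's FOC gives 194 − 1.5q = 134, so q = 40, Q = 2·40 = 80, and P = 154.

P = 154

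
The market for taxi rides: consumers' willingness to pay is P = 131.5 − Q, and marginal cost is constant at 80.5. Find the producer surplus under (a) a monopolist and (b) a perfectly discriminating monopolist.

Monopoly: PS = 650.25; Perfect PD: PS = 1300.5

Monopoly sets MR = MC: 131.5 − 2Q = 80.5 ⇒ Q = 25.5, P = 131.5 − 25.5 = 106.
PS = (106 − 80.5)·25.5 = 650.25.
Under first-degree price discrimination the firm charges each unit its demand price and produces up to where P = MC, i.e. Q = 51. Consumer surplus is zero; producer surplus equals total surplus.
PS = ½·(131.5 − 80.5)·51 = 1300.5.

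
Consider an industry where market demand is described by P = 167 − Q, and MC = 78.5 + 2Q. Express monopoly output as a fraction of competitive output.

Q_m/Q_c = 0.75

The monopolist equates marginal revenue to marginal cost: 167 − 2Q = 78.5 + 2Q, so Q = 22.125. From demand, P = 144.875.
Under competition P = MC: 167 − Q = 78.5 + 2Q ⇒ Q = 29.5, P = 137.5.
Ratio Q_m/Q_c = 22.125/29.5 = 0.75.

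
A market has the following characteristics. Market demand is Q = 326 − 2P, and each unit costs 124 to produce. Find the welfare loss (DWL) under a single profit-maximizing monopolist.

DWL = 380.25

Inverting demand: P = 163 − 0.5Q.
Under competition P = MC = 124, so Q = (163 − 124)/0.5 = 78.
A monopolist chooses Q where MR = MC. MR = 163 − Q; setting this equal to 124 gives Q = 39 and P = 143.5.
DWL is the triangle between Q = 39 and Q = 78: ½·(78 − 39)·(143.5 − 124) = 380.25.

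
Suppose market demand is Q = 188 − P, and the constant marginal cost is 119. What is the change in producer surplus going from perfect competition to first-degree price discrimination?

PS rises by 2380.5

Inverting demand: P = 188 − Q.
Perfect competition: P = MC = 119, so 188 − Q = 119 and Q = 69.
PS = (119 − 119)·69 = 0.
Under first-degree price discrimination the firm charges each unit its demand price and produces up to where P = MC, i.e. Q = 69. Consumer surplus is zero; producer surplus equals total surplus.
PS = ½·(188 − 119)·69 = 2380.5.
Change in producer surplus: 2380.5 − 0 = 2380.5.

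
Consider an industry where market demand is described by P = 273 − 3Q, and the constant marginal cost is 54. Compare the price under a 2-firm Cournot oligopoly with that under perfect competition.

Cournot: P = 127; Competition: P = 54

Cournot with 2 identical firms: the symmetric best-response condition is 273 − 9q = 54. Each firm produces q = 73/3, total output Q = 146/3, price P = 127.
Competitive firms price at marginal cost: P = 54, giving Q = 73.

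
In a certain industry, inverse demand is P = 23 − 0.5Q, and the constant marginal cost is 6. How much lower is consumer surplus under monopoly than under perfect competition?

Perfect competition: P = MC = 6, so 23 − 0.5Q = 6 and Q = 34.
CS = ½·(23 − 6)·34 = 289.
A monopolist chooses Q where MR = MC. MR = 23 − Q; setting this equal to 6 gives Q = 17 and P = 14.5.
CS = ½·(23 − 14.5)·17 = 72.25.
Change in consumer surplus: 72.25 − 289 = −216.75.

Consumer surplus falls by 216.75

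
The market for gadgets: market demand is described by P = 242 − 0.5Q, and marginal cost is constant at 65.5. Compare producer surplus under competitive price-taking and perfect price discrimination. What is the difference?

Under competition P = MC = 65.5, so Q = (242 − 65.5)/0.5 = 353.
PS = (65.5 − 65.5)·353 = 0.
Under first-degree price discrimination the firm charges each unit its demand price and produces up to where P = MC, i.e. Q = 353. Consumer surplus is zero; producer surplus equals total surplus.
PS = ½·(242 − 65.5)·353 = 31152.25.
Change in producer surplus: 31152.25 − 0 = 31152.25.

Producer surplus rises by 31152.25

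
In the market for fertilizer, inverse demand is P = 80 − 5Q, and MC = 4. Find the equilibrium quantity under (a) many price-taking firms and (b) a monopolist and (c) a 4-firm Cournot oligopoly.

Perfect competition: P = MC = 4, so 80 − 5Q = 4 and Q = 15.2.
A monopolist chooses Q where MR = MC. MR = 80 − 10Q; setting this equal to 4 gives Q = 7.6 and P = 42.
With 4 symmetric Cournot firms, each firm's FOC gives 80 − 25q = 4, so q = 3.04, Q = 4·3.04 = 12.16, and P = 19.2.

Competition: Q = 15.2; Monopoly: Q = 7.6; Cournot: Q = 12.16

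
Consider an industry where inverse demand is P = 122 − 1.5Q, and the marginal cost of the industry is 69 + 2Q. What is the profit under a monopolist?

The monopolist equates marginal revenue to marginal cost: 122 − 3Q = 69 + 2Q, so Q = 10.6. From demand, P = 106.1.
Profit = 106.1·10.6 − (69·10.6 + ½·2·10.6²) = 280.9.

Profit = 280.9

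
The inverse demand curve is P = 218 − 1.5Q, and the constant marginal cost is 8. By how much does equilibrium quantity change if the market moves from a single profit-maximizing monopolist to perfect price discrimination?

The monopolist equates marginal revenue to marginal cost: 218 − 3Q = 8, so Q = 70. From demand, P = 113.
With perfect price discrimination, output is the efficient level Q = 140 (where demand meets MC), but every buyer pays their willingness to pay: CS = 0 and PS = total surplus.
Change in equilibrium quantity: 140 − 70 = 70.

Equilibrium quantity rises by 70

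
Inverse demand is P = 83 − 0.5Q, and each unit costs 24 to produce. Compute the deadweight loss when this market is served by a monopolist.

Under competition P = MC = 24, so Q = (83 − 24)/0.5 = 118.
A monopolist chooses Q where MR = MC. MR = 83 − Q; setting this equal to 24 gives Q = 59 and P = 53.5.
DWL is the triangle between Q = 59 and Q = 118: ½·(118 − 59)·(53.5 − 24) = 870.25.

DWL = 870.25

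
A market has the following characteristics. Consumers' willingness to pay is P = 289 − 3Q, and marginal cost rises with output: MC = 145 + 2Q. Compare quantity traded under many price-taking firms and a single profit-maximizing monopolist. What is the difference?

Competitive equilibrium sets price equal to marginal cost: 289 − 3Q = 145 + 2Q, so Q = 28.8 and P = 202.6.
The monopolist equates marginal revenue to marginal cost: 289 − 6Q = 145 + 2Q, so Q = 18. From demand, P = 235.
Change in quantity traded: 18 − 28.8 = −10.8.

Quantity traded falls by 10.8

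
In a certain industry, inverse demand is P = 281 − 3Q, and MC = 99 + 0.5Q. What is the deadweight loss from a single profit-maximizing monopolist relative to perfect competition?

Competitive equilibrium sets price equal to marginal cost: 281 − 3Q = 99 + 0.5Q, so Q = 52 and P = 125.
The monopolist equates marginal revenue to marginal cost: 281 − 6Q = 99 + 0.5Q, so Q = 28. From demand, P = 197.
CS = ½·(281 − 125)·52 = 4056; PS = (125·52 − 99·52 − ½·0.5·52²) = 676; TS = 4732.
CS = ½·(281 − 197)·28 = 1176; PS = (197·28 − 99·28 − ½·0.5·28²) = 2548; TS = 3724.
DWL = 4732 − 3724 = 1008.

DWL = 1008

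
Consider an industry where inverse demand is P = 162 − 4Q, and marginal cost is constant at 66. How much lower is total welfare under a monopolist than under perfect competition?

Total welfare falls by 288

Under competition P = MC = 66, so Q = (162 − 66)/4 = 24.
CS = ½·(162 − 66)·24 = 1152; PS = (66 − 66)·24 = 0; TS = 1152.
The monopolist equates marginal revenue to marginal cost: 162 − 8Q = 66, so Q = 12. From demand, P = 114.
CS = ½·(162 − 114)·12 = 288; PS = (114 − 66)·12 = 576; TS = 864.
Change in total welfare: 864 − 1152 = −288.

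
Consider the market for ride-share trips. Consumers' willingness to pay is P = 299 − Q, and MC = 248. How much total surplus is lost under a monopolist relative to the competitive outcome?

Under competition P = MC = 248, so Q = (299 − 248)/1 = 51.
A monopolist chooses Q where MR = MC. MR = 299 − 2Q; setting this equal to 248 gives Q = 25.5 and P = 273.5.
DWL is the triangle between Q = 25.5 and Q = 51: ½·(51 − 25.5)·(273.5 − 248) = 325.125.

DWL = 325.125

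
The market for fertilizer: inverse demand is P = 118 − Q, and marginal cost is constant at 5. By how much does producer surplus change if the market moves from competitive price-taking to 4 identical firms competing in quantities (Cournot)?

Perfect competition: P = MC = 5, so 118 − Q = 5 and Q = 113.
PS = (5 − 5)·113 = 0.
Cournot with 4 identical firms: the symmetric best-response condition is 118 − 5q = 5. Each firm produces q = 22.6, total output Q = 90.4, price P = 27.6.
PS = (27.6 − 5)·90.4 = 2043.04.
Change in producer surplus: 2043.04 − 0 = 2043.04.

PS rises by 2043.04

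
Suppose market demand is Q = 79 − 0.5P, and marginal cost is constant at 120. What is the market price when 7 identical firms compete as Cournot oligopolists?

P = 124.75

Inverting demand: P = 158 − 2Q.
Cournot with 7 identical firms: the symmetric best-response condition is 158 − 16q = 120. Each firm produces q = 2.375, total output Q = 16.625, price P = 124.75.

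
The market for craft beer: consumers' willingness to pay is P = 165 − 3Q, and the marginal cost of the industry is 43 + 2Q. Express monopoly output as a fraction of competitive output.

Q_m/Q_c = 0.625

A monopolist chooses Q where MR = MC. MR = 165 − 6Q; setting this equal to 43 + 2Q gives Q = 15.25 and P = 119.25.
Under competition P = MC: 165 − 3Q = 43 + 2Q ⇒ Q = 24.4, P = 91.8.
Ratio Q_m/Q_c = 15.25/24.4 = 0.625.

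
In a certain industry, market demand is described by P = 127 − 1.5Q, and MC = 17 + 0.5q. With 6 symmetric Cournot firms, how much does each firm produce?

q_i = 10

Cournot with 6 identical firms: the symmetric best-response condition is 127 − 10.5q = 17 + 0.5q. Each firm produces q = 10, total output Q = 60, price P = 37.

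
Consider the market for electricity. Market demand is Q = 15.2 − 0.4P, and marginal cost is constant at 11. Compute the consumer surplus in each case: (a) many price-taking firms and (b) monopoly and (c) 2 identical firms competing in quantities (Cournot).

Competition: CS = 145.8; Monopoly: CS = 36.45; Cournot: CS = 64.8

Inverting demand: P = 38 − 2.5Q.
Competitive firms price at marginal cost: P = 11, giving Q = 10.8.
CS = ½·(38 − 11)·10.8 = 145.8.
Monopoly sets MR = MC: 38 − 5Q = 11 ⇒ Q = 5.4, P = 38 − 2.5·5.4 = 24.5.
CS = ½·(38 − 24.5)·5.4 = 36.45.
Cournot with 2 identical firms: the symmetric best-response condition is 38 − 7.5q = 11. Each firm produces q = 3.6, total output Q = 7.2, price P = 20.
CS = ½·(38 − 20)·7.2 = 64.8.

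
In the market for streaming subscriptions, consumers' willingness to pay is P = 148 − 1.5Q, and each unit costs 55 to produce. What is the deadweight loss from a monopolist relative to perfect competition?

Competitive firms price at marginal cost: P = 55, giving Q = 62.
Monopoly sets MR = MC: 148 − 3Q = 55 ⇒ Q = 31, P = 148 − 1.5·31 = 101.5.
DWL is the triangle between Q = 31 and Q = 62: ½·(62 − 31)·(101.5 − 55) = 720.75.

DWL = 720.75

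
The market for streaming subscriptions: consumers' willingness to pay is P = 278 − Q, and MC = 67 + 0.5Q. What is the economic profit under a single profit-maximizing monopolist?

The monopolist equates marginal revenue to marginal cost: 278 − 2Q = 67 + 0.5Q, so Q = 84.4. From demand, P = 193.6.
Profit = 193.6·84.4 − (67·84.4 + ½·0.5·84.4²) = 8904.2.

Profit = 8904.2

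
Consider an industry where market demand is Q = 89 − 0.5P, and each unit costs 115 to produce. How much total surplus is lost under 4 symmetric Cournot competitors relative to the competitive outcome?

Inverting demand: P = 178 − 2Q.
Competitive firms price at marginal cost: P = 115, giving Q = 31.5.
In a 4-firm Cournot equilibrium, symmetry and the first-order condition give q = (178 − 115)/(10) = 6.3. So Q = 25.2 and P = 127.6.
DWL is the triangle between Q = 25.2 and Q = 31.5: ½·(31.5 − 25.2)·(127.6 − 115) = 39.69.

DWL = 39.69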